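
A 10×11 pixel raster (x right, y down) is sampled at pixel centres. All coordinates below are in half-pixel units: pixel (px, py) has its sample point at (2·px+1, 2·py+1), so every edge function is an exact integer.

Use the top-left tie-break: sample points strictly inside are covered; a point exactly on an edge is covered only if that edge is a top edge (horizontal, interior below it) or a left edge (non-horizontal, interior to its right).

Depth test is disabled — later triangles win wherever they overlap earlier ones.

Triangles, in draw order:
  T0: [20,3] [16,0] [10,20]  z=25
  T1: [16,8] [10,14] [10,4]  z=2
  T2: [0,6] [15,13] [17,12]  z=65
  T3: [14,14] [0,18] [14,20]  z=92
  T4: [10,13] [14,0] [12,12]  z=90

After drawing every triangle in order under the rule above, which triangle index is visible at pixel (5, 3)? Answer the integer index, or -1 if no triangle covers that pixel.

T0:
  2·area = 98  (B↔C swapped to make it positive)
  edge (20, 3)→(10, 20): d=(-10,17) right/bottom  bias=-1
  edge (10, 20)→(16, 0): d=(6,-20) top-left  bias=+0
  edge (16, 0)→(20, 3): d=(4,3) right/bottom  bias=-1
    (8,0)@(17, 1): e=[71,26,1] → █
    (9,0)@(19, 1): e=[37,66,-5] → ·
    (8,1)@(17, 3): e=[51,38,9] → █
    (9,1)@(19, 3): e=[17,78,3] → █
    (7,2)@(15, 5): e=[65,10,23] → █
    (9,2)@(19, 5): e=[-3,90,11] → ·
    (7,3)@(15, 7): e=[45,22,31] → █
    (9,3)@(19, 7): e=[-23,102,19] → ·
    (7,4)@(15, 9): e=[25,34,39] → █
    (8,4)@(17, 9): e=[-9,74,33] → ·
    (6,5)@(13, 11): e=[39,6,53] → █
    (8,5)@(17, 11): e=[-29,86,41] → ·
  covered (12 px):
    · · · · · · · · █ ·
    · · · · · · · · █ █
    · · · · · · · █ █ ·
    · · · · · · · █ █ ·
    · · · · · · · █ · ·
    · · · · · · █ █ · ·
    · · · · · · █ · · ·
    · · · · · · · · · ·
    · · · · · █ · · · ·
    · · · · · · · · · ·
    · · · · · · · · · ·
T1:
  2·area = 60
  edge (16, 8)→(10, 14): d=(-6,6) right/bottom  bias=-1
  edge (10, 14)→(10, 4): d=(0,-10) top-left  bias=+0
  edge (10, 4)→(16, 8): d=(6,4) right/bottom  bias=-1
    (5,2)@(11, 5): e=[48,10,2] → █
    (6,2)@(13, 5): e=[36,30,-6] → ·
    (9,2)@(19, 5): e=[0,90,-30] → ·  [on edge]
    (5,3)@(11, 7): e=[36,10,14] → █
    (6,3)@(13, 7): e=[24,30,6] → █
    (7,3)@(15, 7): e=[12,50,-2] → ·
    (8,3)@(17, 7): e=[0,70,-10] → ·  [on edge]
    (5,4)@(11, 9): e=[24,10,26] → █
    (7,4)@(15, 9): e=[0,50,10] → ·  [on edge]
    (5,5)@(11, 11): e=[12,10,38] → █
    (6,5)@(13, 11): e=[0,30,30] → ·  [on edge]
    (5,6)@(11, 13): e=[0,10,50] → ·  [on edge]
    (4,7)@(9, 15): e=[0,-10,70] → ·  [on edge]
    (3,8)@(7, 17): e=[0,-30,90] → ·  [on edge]
    (2,9)@(5, 19): e=[0,-50,110] → ·  [on edge]
    (1,10)@(3, 21): e=[0,-70,130] → ·  [on edge]
  covered (6 px):
    · · · · · · · · · ·
    · · · · · · · · · ·
    · · · · · █ · · · ·
    · · · · · █ █ · · ·
    · · · · · █ █ · · ·
    · · · · · █ · · · ·
    · · · · · · · · · ·
    · · · · · · · · · ·
    · · · · · · · · · ·
    · · · · · · · · · ·
    · · · · · · · · · ·
T2:
  2·area = 29  (B↔C swapped to make it positive)
  edge (0, 6)→(17, 12): d=(17,6) right/bottom  bias=-1
  edge (17, 12)→(15, 13): d=(-2,1) right/bottom  bias=-1
  edge (15, 13)→(0, 6): d=(-15,-7) top-left  bias=+0
    (3,4)@(7, 9): e=[9,16,4] → █
    (4,4)@(9, 9): e=[-3,14,18] → ·
    (3,5)@(7, 11): e=[43,12,-26] → ·
    (5,5)@(11, 11): e=[19,8,2] → █
    (6,5)@(13, 11): e=[7,6,16] → █
    (7,5)@(15, 11): e=[-5,4,30] → ·
    (9,5)@(19, 11): e=[-29,0,58] → ·  [on edge]
    (5,6)@(11, 13): e=[53,4,-28] → ·
    (6,6)@(13, 13): e=[41,2,-14] → ·
    (7,6)@(15, 13): e=[29,0,0] → ·  [on edge]
    (5,7)@(11, 15): e=[87,0,-58] → ·  [on edge]
    (3,8)@(7, 17): e=[145,0,-116] → ·  [on edge]
    (1,9)@(3, 19): e=[203,0,-174] → ·  [on edge]
  covered (3 px):
    · · · · · · · · · ·
    · · · · · · · · · ·
    · · · · · · · · · ·
    · · · · · · · · · ·
    · · · █ · · · · · ·
    · · · · · █ █ · · ·
    · · · · · · · · · ·
    · · · · · · · · · ·
    · · · · · · · · · ·
    · · · · · · · · · ·
    · · · · · · · · · ·
T3:
  2·area = 84  (B↔C swapped to make it positive)
  edge (14, 14)→(14, 20): d=(0,6) right/bottom  bias=-1
  edge (14, 20)→(0, 18): d=(-14,-2) top-left  bias=+0
  edge (0, 18)→(14, 14): d=(14,-4) top-left  bias=+0
    (5,7)@(11, 15): e=[18,64,2] → █
    (6,7)@(13, 15): e=[6,68,10] → █
    (7,7)@(15, 15): e=[-6,72,18] → ·
    (2,8)@(5, 17): e=[54,24,6] → █
    (3,8)@(7, 17): e=[42,28,14] → █
    (4,8)@(9, 17): e=[30,32,22] → █
    (7,8)@(15, 17): e=[-6,44,46] → ·
    (2,9)@(5, 19): e=[54,-4,34] → ·
    (3,9)@(7, 19): e=[42,0,42] → █  [on edge]
    (7,9)@(15, 19): e=[-6,16,74] → ·
    (3,10)@(7, 21): e=[42,-28,70] → ·
    (4,10)@(9, 21): e=[30,-24,78] → ·
  covered (11 px):
    · · · · · · · · · ·
    · · · · · · · · · ·
    · · · · · · · · · ·
    · · · · · · · · · ·
    · · · · · · · · · ·
    · · · · · · · · · ·
    · · · · · · · · · ·
    · · · · · █ █ · · ·
    · · █ █ █ █ █ · · ·
    · · · █ █ █ █ · · ·
    · · · · · · · · · ·
T4:
  2·area = 22
  edge (10, 13)→(14, 0): d=(4,-13) top-left  bias=+0
  edge (14, 0)→(12, 12): d=(-2,12) right/bottom  bias=-1
  edge (12, 12)→(10, 13): d=(-2,1) right/bottom  bias=-1
    (6,2)@(13, 5): e=[7,2,13] → █
    (7,2)@(15, 5): e=[33,-22,11] → ·
    (6,3)@(13, 7): e=[15,-2,9] → ·
    (5,5)@(11, 11): e=[5,14,3] → █
    (6,5)@(13, 11): e=[31,-10,1] → ·
    (5,6)@(11, 13): e=[13,10,-1] → ·
  covered (2 px):
    · · · · · · · · · ·
    · · · · · · · · · ·
    · · · · · · █ · · ·
    · · · · · · · · · ·
    · · · · · · · · · ·
    · · · · · █ · · · ·
    · · · · · · · · · ·
    · · · · · · · · · ·
    · · · · · · · · · ·
    · · · · · · · · · ·
    · · · · · · · · · ·

Z-buffer (winner per pixel, '.' = empty):
  . . . . . . . . 0 .
  . . . . . . . . 0 0
  . . . . . 1 4 0 0 .
  . . . . . 1 1 0 0 .
  . . . 2 . 1 1 0 . .
  . . . . . 4 2 0 . .
  . . . . . . 0 . . .
  . . . . . 3 3 . . .
  . . 3 3 3 3 3 . . .
  . . . 3 3 3 3 . . .
  . . . . . . . . . .

Final: 1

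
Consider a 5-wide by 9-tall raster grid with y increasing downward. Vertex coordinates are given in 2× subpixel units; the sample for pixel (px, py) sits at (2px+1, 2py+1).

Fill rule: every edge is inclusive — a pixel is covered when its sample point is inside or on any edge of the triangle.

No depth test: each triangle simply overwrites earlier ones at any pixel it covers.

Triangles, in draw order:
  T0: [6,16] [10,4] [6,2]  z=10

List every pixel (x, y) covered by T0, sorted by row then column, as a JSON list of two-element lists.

T0:
  2·area = 56  (B↔C swapped to make it positive)
  edge (6, 16)→(6, 2): d=(0,-14) inclusive
  edge (6, 2)→(10, 4): d=(4,2) inclusive
  edge (10, 4)→(6, 16): d=(-4,12) inclusive
    (3,1)@(7, 3): e=[14,2,40] → #
    (4,1)@(9, 3): e=[42,-2,16] → ·
    (3,2)@(7, 5): e=[14,10,32] → #
    (4,2)@(9, 5): e=[42,6,8] → #
    (3,3)@(7, 7): e=[14,18,24] → #
    (4,3)@(9, 7): e=[42,14,0] → #  [on edge]
    (3,4)@(7, 9): e=[14,26,16] → #
    (4,4)@(9, 9): e=[42,22,-8] → ·
    (3,5)@(7, 11): e=[14,34,8] → #
    (4,5)@(9, 11): e=[42,30,-16] → ·
    (3,6)@(7, 13): e=[14,42,0] → #  [on edge]
    (4,6)@(9, 13): e=[42,38,-24] → ·
  covered (8 px):
    · · · · ·
    · · · # ·
    · · · # #
    · · · # #
    · · · # ·
    · · · # ·
    · · · # ·
    · · · · ·
    · · · · ·

Final: [[3,1],[3,2],[4,2],[3,3],[4,3],[3,4],[3,5],[3,6]]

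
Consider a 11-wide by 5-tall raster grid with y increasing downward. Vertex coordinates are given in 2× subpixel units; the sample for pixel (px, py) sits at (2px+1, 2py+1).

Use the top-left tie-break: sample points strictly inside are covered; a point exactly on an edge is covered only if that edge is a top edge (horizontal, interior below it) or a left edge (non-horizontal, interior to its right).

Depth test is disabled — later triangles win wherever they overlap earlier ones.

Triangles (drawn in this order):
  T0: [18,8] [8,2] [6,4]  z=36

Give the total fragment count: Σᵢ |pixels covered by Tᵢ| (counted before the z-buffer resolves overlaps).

T0:
  2·area = 32  (B↔C swapped to make it positive)
  edge (18, 8)→(6, 4): d=(-12,-4) top-left  bias=+0
  edge (6, 4)→(8, 2): d=(2,-2) top-left  bias=+0
  edge (8, 2)→(18, 8): d=(10,6) right/bottom  bias=-1
    (4,0)@(9, 1): e=[48,0,-16] → ·  [on edge]
    (1,1)@(3, 3): e=[0,-8,40] → ·  [on edge]
    (3,1)@(7, 3): e=[16,0,16] → #  [on edge]
    (4,1)@(9, 3): e=[24,4,4] → #
    (5,1)@(11, 3): e=[32,8,-8] → ·
    (2,2)@(5, 5): e=[-16,0,48] → ·  [on edge]
    (3,2)@(7, 5): e=[-8,4,36] → ·
    (4,2)@(9, 5): e=[0,8,24] → #  [on edge]
    (5,2)@(11, 5): e=[8,12,12] → #
    (6,2)@(13, 5): e=[16,16,0] → ·  [on edge]
    (1,3)@(3, 7): e=[-48,0,80] → ·  [on edge]
    (4,3)@(9, 7): e=[-24,12,44] → ·
    (7,3)@(15, 7): e=[0,24,8] → #  [on edge]
    (0,4)@(1, 9): e=[-80,0,112] → ·  [on edge]
    (10,4)@(21, 9): e=[0,40,-8] → ·  [on edge]
  covered (5 px):
    · · · · · · · · · · ·
    · · · # # · · · · · ·
    · · · · # # · · · · ·
    · · · · · · · # · · ·
    · · · · · · · · · · ·

Final: 5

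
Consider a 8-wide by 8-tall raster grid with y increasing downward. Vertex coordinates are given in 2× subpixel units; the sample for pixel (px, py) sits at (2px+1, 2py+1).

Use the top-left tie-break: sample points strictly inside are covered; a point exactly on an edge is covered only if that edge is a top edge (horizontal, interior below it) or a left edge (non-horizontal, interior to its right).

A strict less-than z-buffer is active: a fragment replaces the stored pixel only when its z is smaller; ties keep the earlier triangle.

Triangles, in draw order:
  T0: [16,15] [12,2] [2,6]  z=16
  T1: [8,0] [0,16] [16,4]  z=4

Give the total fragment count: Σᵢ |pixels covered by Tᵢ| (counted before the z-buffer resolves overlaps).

T0:
  2·area = 146  (B↔C swapped to make it positive)
  edge (16, 15)→(2, 6): d=(-14,-9) top-left  bias=+0
  edge (2, 6)→(12, 2): d=(10,-4) top-left  bias=+0
  edge (12, 2)→(16, 15): d=(4,13) right/bottom  bias=-1
    (5,1)@(11, 3): e=[123,6,17] → #
    (6,1)@(13, 3): e=[141,14,-9] → ·
    (2,2)@(5, 5): e=[41,2,103] → #
    (3,2)@(7, 5): e=[59,10,77] → #
    (4,2)@(9, 5): e=[77,18,51] → #
    (6,2)@(13, 5): e=[113,34,-1] → ·
    (2,3)@(5, 7): e=[13,22,111] → #
    (6,3)@(13, 7): e=[85,54,7] → #
    (7,3)@(15, 7): e=[103,62,-19] → ·
    (2,4)@(5, 9): e=[-15,42,119] → ·
    (3,4)@(7, 9): e=[3,50,93] → #
    (7,4)@(15, 9): e=[75,82,-11] → ·
  covered (18 px):
    · · · · · · · ·
    · · · · · # · ·
    · · # # # # · ·
    · · # # # # # ·
    · · · # # # # ·
    · · · · · # # ·
    · · · · · · # #
    · · · · · · · ·
T1:
  2·area = 160  (B↔C swapped to make it positive)
  edge (8, 0)→(16, 4): d=(8,4) right/bottom  bias=-1
  edge (16, 4)→(0, 16): d=(-16,12) right/bottom  bias=-1
  edge (0, 16)→(8, 0): d=(8,-16) top-left  bias=+0
    (4,0)@(9, 1): e=[4,132,24] → #
    (5,0)@(11, 1): e=[-4,108,56] → ·
    (3,1)@(7, 3): e=[28,124,8] → #
    (5,1)@(11, 3): e=[12,76,72] → #
    (6,1)@(13, 3): e=[4,52,104] → #
    (7,1)@(15, 3): e=[-4,28,136] → ·
    (3,2)@(7, 5): e=[44,92,24] → #
    (7,2)@(15, 5): e=[12,-4,152] → ·
    (2,3)@(5, 7): e=[68,84,8] → #
    (6,3)@(13, 7): e=[36,-12,136] → ·
    (2,4)@(5, 9): e=[84,52,24] → #
    (5,4)@(11, 9): e=[60,-20,120] → ·
  covered (20 px):
    · · · · # · · ·
    · · · # # # # ·
    · · · # # # # ·
    · · # # # # · ·
    · · # # # · · ·
    · # # · · · · ·
    · # · · · · · ·
    # · · · · · · ·

Answer: 38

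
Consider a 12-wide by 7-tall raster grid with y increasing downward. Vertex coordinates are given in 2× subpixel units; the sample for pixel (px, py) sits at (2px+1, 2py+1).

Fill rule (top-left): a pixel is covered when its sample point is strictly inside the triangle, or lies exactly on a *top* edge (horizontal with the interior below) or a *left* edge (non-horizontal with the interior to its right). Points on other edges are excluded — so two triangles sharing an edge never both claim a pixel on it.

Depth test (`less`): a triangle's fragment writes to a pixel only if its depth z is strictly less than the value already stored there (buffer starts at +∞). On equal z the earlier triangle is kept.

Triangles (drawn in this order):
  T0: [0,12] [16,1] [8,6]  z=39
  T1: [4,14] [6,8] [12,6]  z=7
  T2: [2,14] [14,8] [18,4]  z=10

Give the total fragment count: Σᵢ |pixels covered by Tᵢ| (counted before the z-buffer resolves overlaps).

T0:
  2·area = 8  (B↔C swapped to make it positive)
  edge (0, 12)→(8, 6): d=(8,-6) top-left  bias=+0
  edge (8, 6)→(16, 1): d=(8,-5) top-left  bias=+0
  edge (16, 1)→(0, 12): d=(-16,11) right/bottom  bias=-1
    (6,1)@(13, 3): e=[6,1,1] → #
    (7,1)@(15, 3): e=[18,11,-21] → ·
    (6,2)@(13, 5): e=[22,17,-31] → ·
    (3,3)@(7, 7): e=[2,3,3] → #
    (4,3)@(9, 7): e=[14,13,-19] → ·
    (3,4)@(7, 9): e=[18,19,-29] → ·
  covered (2 px):
    · · · · · · · · · · · ·
    · · · · · · # · · · · ·
    · · · · · · · · · · · ·
    · · · # · · · · · · · ·
    · · · · · · · · · · · ·
    · · · · · · · · · · · ·
    · · · · · · · · · · · ·
T1:
  2·area = 32
  edge (4, 14)→(6, 8): d=(2,-6) top-left  bias=+0
  edge (6, 8)→(12, 6): d=(6,-2) top-left  bias=+0
  edge (12, 6)→(4, 14): d=(-8,8) right/bottom  bias=-1
    (8,0)@(17, 1): e=[52,-20,0] → ·  [on edge]
    (7,1)@(15, 3): e=[44,-12,0] → ·  [on edge]
    (10,1)@(21, 3): e=[80,0,-48] → ·  [on edge]
    (3,2)@(7, 5): e=[0,-16,48] → ·  [on edge]
    (6,2)@(13, 5): e=[36,-4,0] → ·  [on edge]
    (7,2)@(15, 5): e=[48,0,-16] → ·  [on edge]
    (4,3)@(9, 7): e=[16,0,16] → #  [on edge]
    (5,3)@(11, 7): e=[28,4,0] → ·  [on edge]
    (1,4)@(3, 9): e=[-16,0,48] → ·  [on edge]
    (3,4)@(7, 9): e=[8,8,16] → #
    (4,4)@(9, 9): e=[20,12,0] → ·  [on edge]
    (2,5)@(5, 11): e=[0,16,16] → #  [on edge]
    (3,5)@(7, 11): e=[12,20,0] → ·  [on edge]
    (2,6)@(5, 13): e=[4,28,0] → ·  [on edge]
  covered (3 px):
    · · · · · · · · · · · ·
    · · · · · · · · · · · ·
    · · · · · · · · · · · ·
    · · · · # · · · · · · ·
    · · · # · · · · · · · ·
    · · # · · · · · · · · ·
    · · · · · · · · · · · ·
T2:
  2·area = 24  (B↔C swapped to make it positive)
  edge (2, 14)→(18, 4): d=(16,-10) top-left  bias=+0
  edge (18, 4)→(14, 8): d=(-4,4) right/bottom  bias=-1
  edge (14, 8)→(2, 14): d=(-12,6) right/bottom  bias=-1
    (10,0)@(21, 1): e=[-18,0,42] → ·  [on edge]
    (9,1)@(19, 3): e=[-6,0,30] → ·  [on edge]
    (8,2)@(17, 5): e=[6,0,18] → ·  [on edge]
    (7,3)@(15, 7): e=[18,0,6] → ·  [on edge]
    (5,4)@(11, 9): e=[10,8,6] → #
    (6,4)@(13, 9): e=[30,0,-6] → ·  [on edge]
    (3,5)@(7, 11): e=[2,16,6] → #
    (4,5)@(9, 11): e=[22,8,-6] → ·
    (5,5)@(11, 11): e=[42,0,-18] → ·  [on edge]
    (3,6)@(7, 13): e=[34,8,-18] → ·
    (4,6)@(9, 13): e=[54,0,-30] → ·  [on edge]
  covered (2 px):
    · · · · · · · · · · · ·
    · · · · · · · · · · · ·
    · · · · · · · · · · · ·
    · · · · · · · · · · · ·
    · · · · · # · · · · · ·
    · · · # · · · · · · · ·
    · · · · · · · · · · · ·

Final: 7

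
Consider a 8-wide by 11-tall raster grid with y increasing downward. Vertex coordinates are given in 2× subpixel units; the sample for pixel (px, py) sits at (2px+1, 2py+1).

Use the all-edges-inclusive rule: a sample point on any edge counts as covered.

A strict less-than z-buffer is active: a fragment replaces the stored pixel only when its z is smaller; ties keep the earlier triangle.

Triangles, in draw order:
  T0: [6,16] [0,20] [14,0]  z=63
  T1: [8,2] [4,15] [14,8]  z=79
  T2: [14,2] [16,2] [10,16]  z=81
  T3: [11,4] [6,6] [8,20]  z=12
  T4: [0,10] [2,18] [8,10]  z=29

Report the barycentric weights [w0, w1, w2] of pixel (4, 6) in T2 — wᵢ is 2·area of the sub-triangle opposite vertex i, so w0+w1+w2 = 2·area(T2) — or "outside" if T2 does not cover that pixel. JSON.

T0:
  2·area = 64
  edge (6, 16)→(0, 20): d=(-6,4) inclusive
  edge (0, 20)→(14, 0): d=(14,-20) inclusive
  edge (14, 0)→(6, 16): d=(-8,16) inclusive
    (5,2)@(11, 5): e=[46,10,8] → █
    (6,2)@(13, 5): e=[38,50,-24] → ·
    (5,3)@(11, 7): e=[34,38,-8] → ·
    (4,4)@(9, 9): e=[30,26,8] → █
    (5,4)@(11, 9): e=[22,66,-24] → ·
    (3,5)@(7, 11): e=[26,14,24] → █
    (4,5)@(9, 11): e=[18,54,-8] → ·
    (2,6)@(5, 13): e=[22,2,40] → █
    (4,6)@(9, 13): e=[6,82,-24] → ·
    (2,7)@(5, 15): e=[10,30,24] → █
    (3,7)@(7, 15): e=[2,70,-8] → ·
    (1,8)@(3, 17): e=[6,18,40] → █
  covered (8 px):
    · · · · · · · ·
    · · · · · · · ·
    · · · · · █ · ·
    · · · · · · · ·
    · · · · █ · · ·
    · · · █ · · · ·
    · · █ █ · · · ·
    · · █ · · · · ·
    · █ · · · · · ·
    █ · · · · · · ·
    · · · · · · · ·
T1:
  2·area = 102  (B↔C swapped to make it positive)
  edge (8, 2)→(14, 8): d=(6,6) inclusive
  edge (14, 8)→(4, 15): d=(-10,7) inclusive
  edge (4, 15)→(8, 2): d=(4,-13) inclusive
    (3,0)@(7, 1): e=[0,119,-17] → ·  [on edge]
    (4,1)@(9, 3): e=[0,85,17] → █  [on edge]
    (5,1)@(11, 3): e=[-12,71,43] → ·
    (4,2)@(9, 5): e=[12,65,25] → █
    (5,2)@(11, 5): e=[0,51,51] → █  [on edge]
    (6,2)@(13, 5): e=[-12,37,77] → ·
    (3,3)@(7, 7): e=[36,59,7] → █
    (6,3)@(13, 7): e=[0,17,85] → █  [on edge]
    (7,3)@(15, 7): e=[-12,3,111] → ·
    (3,4)@(7, 9): e=[48,39,15] → █
    (6,4)@(13, 9): e=[12,-3,93] → ·
    (7,4)@(15, 9): e=[0,-17,119] → ·  [on edge]
  covered (13 px):
    · · · · · · · ·
    · · · · █ · · ·
    · · · · █ █ · ·
    · · · █ █ █ █ ·
    · · · █ █ █ · ·
    · · · █ █ · · ·
    · · █ · · · · ·
    · · · · · · · ·
    · · · · · · · ·
    · · · · · · · ·
    · · · · · · · ·
T2:
  2·area = 28
  edge (14, 2)→(16, 2): d=(2,0) inclusive
  edge (16, 2)→(10, 16): d=(-6,14) inclusive
  edge (10, 16)→(14, 2): d=(4,-14) inclusive
    (7,1)@(15, 3): e=[2,8,18] → █
    (7,2)@(15, 5): e=[6,-4,26] → ·
    (6,3)@(13, 7): e=[10,12,6] → █
    (7,3)@(15, 7): e=[10,-16,34] → ·
    (6,4)@(13, 9): e=[14,0,14] → █  [on edge]
    (7,4)@(15, 9): e=[14,-28,42] → ·
    (6,5)@(13, 11): e=[18,-12,22] → ·
    (5,6)@(11, 13): e=[22,4,2] → █
    (6,6)@(13, 13): e=[22,-24,30] → ·
    (5,7)@(11, 15): e=[26,-8,10] → ·
  covered (4 px):
    · · · · · · · ·
    · · · · · · · █
    · · · · · · · ·
    · · · · · · █ ·
    · · · · · · █ ·
    · · · · · · · ·
    · · · · · █ · ·
    · · · · · · · ·
    · · · · · · · ·
    · · · · · · · ·
    · · · · · · · ·
T3:
  2·area = 74  (B↔C swapped to make it positive)
  edge (11, 4)→(8, 20): d=(-3,16) inclusive
  edge (8, 20)→(6, 6): d=(-2,-14) inclusive
  edge (6, 6)→(11, 4): d=(5,-2) inclusive
    (4,2)@(9, 5): e=[29,44,1] → █
    (5,2)@(11, 5): e=[-3,72,5] → ·
    (3,3)@(7, 7): e=[55,12,7] → █
    (5,3)@(11, 7): e=[-9,68,15] → ·
    (3,4)@(7, 9): e=[49,8,17] → █
    (5,4)@(11, 9): e=[-15,64,25] → ·
    (3,5)@(7, 11): e=[43,4,27] → █
    (5,5)@(11, 11): e=[-21,60,35] → ·
    (3,6)@(7, 13): e=[37,0,37] → █  [on edge]
    (5,6)@(11, 13): e=[-27,56,45] → ·
    (3,7)@(7, 15): e=[31,-4,47] → ·
    (4,7)@(9, 15): e=[-1,24,51] → ·
  covered (9 px):
    · · · · · · · ·
    · · · · · · · ·
    · · · · █ · · ·
    · · · █ █ · · ·
    · · · █ █ · · ·
    · · · █ █ · · ·
    · · · █ █ · · ·
    · · · · · · · ·
    · · · · · · · ·
    · · · · · · · ·
    · · · · · · · ·
T4:
  2·area = 64  (B↔C swapped to make it positive)
  edge (0, 10)→(8, 10): d=(8,0) inclusive
  edge (8, 10)→(2, 18): d=(-6,8) inclusive
  edge (2, 18)→(0, 10): d=(-2,-8) inclusive
    (0,5)@(1, 11): e=[8,50,6] → █
    (1,5)@(3, 11): e=[8,34,22] → █
    (2,5)@(5, 11): e=[8,18,38] → █
    (3,5)@(7, 11): e=[8,2,54] → █
    (4,5)@(9, 11): e=[8,-14,70] → ·
    (0,6)@(1, 13): e=[24,38,2] → █
    (3,6)@(7, 13): e=[24,-10,50] → ·
    (0,7)@(1, 15): e=[40,26,-2] → ·
    (1,7)@(3, 15): e=[40,10,14] → █
    (2,7)@(5, 15): e=[40,-6,30] → ·
    (1,8)@(3, 17): e=[56,-2,10] → ·
  covered (8 px):
    · · · · · · · ·
    · · · · · · · ·
    · · · · · · · ·
    · · · · · · · ·
    · · · · · · · ·
    █ █ █ █ · · · ·
    █ █ █ · · · · ·
    · █ · · · · · ·
    · · · · · · · ·
    · · · · · · · ·
    · · · · · · · ·

Result: "outside"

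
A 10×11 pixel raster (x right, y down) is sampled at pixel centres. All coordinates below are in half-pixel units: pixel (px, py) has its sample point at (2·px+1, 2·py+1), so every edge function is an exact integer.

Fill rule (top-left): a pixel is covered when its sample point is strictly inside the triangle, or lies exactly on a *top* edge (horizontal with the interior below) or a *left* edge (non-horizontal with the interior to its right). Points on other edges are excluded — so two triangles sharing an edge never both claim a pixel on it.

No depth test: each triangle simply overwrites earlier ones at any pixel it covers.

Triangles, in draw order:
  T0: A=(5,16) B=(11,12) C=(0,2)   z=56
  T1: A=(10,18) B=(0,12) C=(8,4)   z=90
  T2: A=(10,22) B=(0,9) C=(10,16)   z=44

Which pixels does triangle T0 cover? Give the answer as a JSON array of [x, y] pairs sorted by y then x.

T0:
  2·area = 104  (B↔C swapped to make it positive)
  edge (5, 16)→(0, 2): d=(-5,-14) top-left  bias=+0
  edge (0, 2)→(11, 12): d=(11,10) right/bottom  bias=-1
  edge (11, 12)→(5, 16): d=(-6,4) right/bottom  bias=-1
    (0,1)@(1, 3): e=[9,1,94] → X
    (1,1)@(3, 3): e=[37,-19,86] → .
    (0,2)@(1, 5): e=[-1,23,82] → .
    (1,2)@(3, 5): e=[27,3,74] → X
    (2,2)@(5, 5): e=[55,-17,66] → .
    (1,3)@(3, 7): e=[17,25,62] → X
    (2,3)@(5, 7): e=[45,5,54] → X
    (3,3)@(7, 7): e=[73,-15,46] → .
    (1,4)@(3, 9): e=[7,47,50] → X
    (3,4)@(7, 9): e=[63,7,34] → X
    (4,4)@(9, 9): e=[91,-13,26] → .
    (1,5)@(3, 11): e=[-3,69,38] → .
  covered (14 px):
    . . . . . . . . . .
    X . . . . . . . . .
    . X . . . . . . . .
    . X X . . . . . . .
    . X X X . . . . . .
    . . X X X . . . . .
    . . X X X . . . . .
    . . X . . . . . . .
    . . . . . . . . . .
    . . . . . . . . . .
    . . . . . . . . . .
T1:
  2·area = 128
  edge (10, 18)→(0, 12): d=(-10,-6) top-left  bias=+0
  edge (0, 12)→(8, 4): d=(8,-8) top-left  bias=+0
  edge (8, 4)→(10, 18): d=(2,14) right/bottom  bias=-1
    (5,0)@(11, 1): e=[176,0,-48] → .  [on edge]
    (4,1)@(9, 3): e=[144,0,-16] → .  [on edge]
    (3,2)@(7, 5): e=[112,0,16] → X  [on edge]
    (4,2)@(9, 5): e=[124,16,-12] → .
    (2,3)@(5, 7): e=[80,0,48] → X  [on edge]
    (4,3)@(9, 7): e=[104,32,-8] → .
    (1,4)@(3, 9): e=[48,0,80] → X  [on edge]
    (4,4)@(9, 9): e=[84,48,-4] → .
    (0,5)@(1, 11): e=[16,0,112] → X  [on edge]
    (4,5)@(9, 11): e=[64,64,0] → .  [on edge]
    (0,6)@(1, 13): e=[-4,16,116] → .
    (1,6)@(3, 13): e=[8,32,88] → X
    (2,7)@(5, 15): e=[0,64,64] → X  [on edge]
    (7,10)@(15, 21): e=[0,192,-64] → .  [on edge]
  covered (18 px):
    . . . . . . . . . .
    . . . . . . . . . .
    . . . X . . . . . .
    . . X X . . . . . .
    . X X X . . . . . .
    X X X X . . . . . .
    . X X X X . . . . .
    . . X X X . . . . .
    . . . . X . . . . .
    . . . . . . . . . .
    . . . . . . . . . .
T2:
  2·area = 60
  edge (10, 22)→(0, 9): d=(-10,-13) top-left  bias=+0
  edge (0, 9)→(10, 16): d=(10,7) right/bottom  bias=-1
  edge (10, 16)→(10, 22): d=(0,6) right/bottom  bias=-1
    (2,6)@(5, 13): e=[25,5,30] → X
    (3,6)@(7, 13): e=[51,-9,18] → .
    (2,7)@(5, 15): e=[5,25,30] → X
    (3,7)@(7, 15): e=[31,11,18] → X
    (4,7)@(9, 15): e=[57,-3,6] → .
    (2,8)@(5, 17): e=[-15,45,30] → .
    (3,8)@(7, 17): e=[11,31,18] → X
    (4,8)@(9, 17): e=[37,17,6] → X
    (5,8)@(11, 17): e=[63,3,-6] → .
    (3,9)@(7, 19): e=[-9,51,18] → .
    (4,9)@(9, 19): e=[17,37,6] → X
    (5,9)@(11, 19): e=[43,23,-6] → .
  covered (6 px):
    . . . . . . . . . .
    . . . . . . . . . .
    . . . . . . . . . .
    . . . . . . . . . .
    . . . . . . . . . .
    . . . . . . . . . .
    . . X . . . . . . .
    . . X X . . . . . .
    . . . X X . . . . .
    . . . . X . . . . .
    . . . . . . . . . .

Answer: [[0,1],[1,2],[1,3],[2,3],[1,4],[2,4],[3,4],[2,5],[3,5],[4,5],[2,6],[3,6],[4,6],[2,7]]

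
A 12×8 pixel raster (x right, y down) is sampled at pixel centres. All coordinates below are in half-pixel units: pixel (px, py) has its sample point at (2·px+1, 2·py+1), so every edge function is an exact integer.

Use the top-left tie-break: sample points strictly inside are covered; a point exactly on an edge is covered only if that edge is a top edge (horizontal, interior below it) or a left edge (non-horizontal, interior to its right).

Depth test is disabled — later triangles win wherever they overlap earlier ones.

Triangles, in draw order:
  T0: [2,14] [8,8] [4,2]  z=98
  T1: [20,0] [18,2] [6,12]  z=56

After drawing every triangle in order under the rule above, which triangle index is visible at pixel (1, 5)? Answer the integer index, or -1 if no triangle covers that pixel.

T0:
  2·area = 60  (B↔C swapped to make it positive)
  edge (2, 14)→(4, 2): d=(2,-12) top-left  bias=+0
  edge (4, 2)→(8, 8): d=(4,6) right/bottom  bias=-1
  edge (8, 8)→(2, 14): d=(-6,6) right/bottom  bias=-1
    (7,0)@(15, 1): e=[130,-70,0] → .  [on edge]
    (6,1)@(13, 3): e=[110,-50,0] → .  [on edge]
    (2,2)@(5, 5): e=[18,6,36] → X
    (3,2)@(7, 5): e=[42,-6,24] → .
    (5,2)@(11, 5): e=[90,-30,0] → .  [on edge]
    (2,3)@(5, 7): e=[22,14,24] → X
    (3,3)@(7, 7): e=[46,2,12] → X
    (4,3)@(9, 7): e=[70,-10,0] → .  [on edge]
    (1,4)@(3, 9): e=[2,34,24] → X
    (3,4)@(7, 9): e=[50,10,0] → .  [on edge]
    (1,5)@(3, 11): e=[6,42,12] → X
    (2,5)@(5, 11): e=[30,30,0] → .  [on edge]
    (1,6)@(3, 13): e=[10,50,0] → .  [on edge]
    (0,7)@(1, 15): e=[-10,70,0] → .  [on edge]
  covered (6 px):
    . . . . . . . . . . . .
    . . . . . . . . . . . .
    . . X . . . . . . . . .
    . . X X . . . . . . . .
    . X X . . . . . . . . .
    . X . . . . . . . . . .
    . . . . . . . . . . . .
    . . . . . . . . . . . .
T1:
  2·area = 4
  edge (20, 0)→(18, 2): d=(-2,2) right/bottom  bias=-1
  edge (18, 2)→(6, 12): d=(-12,10) right/bottom  bias=-1
  edge (6, 12)→(20, 0): d=(14,-12) top-left  bias=+0
    (9,0)@(19, 1): e=[0,2,2] → .  [on edge]
    (8,1)@(17, 3): e=[0,-2,6] → .  [on edge]
    (7,2)@(15, 5): e=[0,-6,10] → .  [on edge]
    (6,3)@(13, 7): e=[0,-10,14] → .  [on edge]
    (5,4)@(11, 9): e=[0,-14,18] → .  [on edge]
    (4,5)@(9, 11): e=[0,-18,22] → .  [on edge]
    (3,6)@(7, 13): e=[0,-22,26] → .  [on edge]
    (2,7)@(5, 15): e=[0,-26,30] → .  [on edge]
  covered (0 px):
    . . . . . . . . . . . .
    . . . . . . . . . . . .
    . . . . . . . . . . . .
    . . . . . . . . . . . .
    . . . . . . . . . . . .
    . . . . . . . . . . . .
    . . . . . . . . . . . .
    . . . . . . . . . . . .

Z-buffer (winner per pixel, '.' = empty):
  . . . . . . . . . . . .
  . . . . . . . . . . . .
  . . 0 . . . . . . . . .
  . . 0 0 . . . . . . . .
  . 0 0 . . . . . . . . .
  . 0 . . . . . . . . . .
  . . . . . . . . . . . .
  . . . . . . . . . . . .

Result: 0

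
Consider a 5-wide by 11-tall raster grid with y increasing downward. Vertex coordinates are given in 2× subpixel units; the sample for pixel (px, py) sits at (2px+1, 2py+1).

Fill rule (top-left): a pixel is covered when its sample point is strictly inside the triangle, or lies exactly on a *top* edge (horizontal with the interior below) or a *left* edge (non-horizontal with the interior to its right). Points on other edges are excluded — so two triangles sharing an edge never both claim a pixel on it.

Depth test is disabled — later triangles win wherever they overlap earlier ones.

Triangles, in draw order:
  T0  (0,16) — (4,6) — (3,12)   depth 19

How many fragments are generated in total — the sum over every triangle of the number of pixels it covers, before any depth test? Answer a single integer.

T0:
  2·area = 14
  edge (0, 16)→(4, 6): d=(4,-10) top-left  bias=+0
  edge (4, 6)→(3, 12): d=(-1,6) right/bottom  bias=-1
  edge (3, 12)→(0, 16): d=(-3,4) right/bottom  bias=-1
    (1,4)@(3, 9): e=[2,3,9] → █
    (2,4)@(5, 9): e=[22,-9,1] → ·
    (1,5)@(3, 11): e=[10,1,3] → █
    (2,5)@(5, 11): e=[30,-11,-5] → ·
    (1,6)@(3, 13): e=[18,-1,-3] → ·
  covered (2 px):
    · · · · ·
    · · · · ·
    · · · · ·
    · · · · ·
    · █ · · ·
    · █ · · ·
    · · · · ·
    · · · · ·
    · · · · ·
    · · · · ·
    · · · · ·

Result: 2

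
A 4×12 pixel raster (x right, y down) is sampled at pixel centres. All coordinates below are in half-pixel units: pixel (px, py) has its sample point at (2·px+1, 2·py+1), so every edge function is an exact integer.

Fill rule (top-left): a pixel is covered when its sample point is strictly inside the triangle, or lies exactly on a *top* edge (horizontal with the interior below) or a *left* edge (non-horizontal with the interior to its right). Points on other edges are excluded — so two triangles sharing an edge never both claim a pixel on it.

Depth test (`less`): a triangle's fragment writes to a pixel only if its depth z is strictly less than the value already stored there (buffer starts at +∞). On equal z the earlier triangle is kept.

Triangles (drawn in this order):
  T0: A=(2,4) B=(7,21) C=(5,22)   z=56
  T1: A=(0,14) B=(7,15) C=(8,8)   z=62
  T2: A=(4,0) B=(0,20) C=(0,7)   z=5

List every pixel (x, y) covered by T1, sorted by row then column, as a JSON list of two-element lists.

T0:
  2·area = 39
  edge (2, 4)→(7, 21): d=(5,17) right/bottom  bias=-1
  edge (7, 21)→(5, 22): d=(-2,1) right/bottom  bias=-1
  edge (5, 22)→(2, 4): d=(-3,-18) top-left  bias=+0
    (1,4)@(3, 9): e=[8,28,3] → X
    (2,4)@(5, 9): e=[-26,26,39] → .
    (1,5)@(3, 11): e=[18,24,-3] → .
    (2,7)@(5, 15): e=[4,14,21] → X
    (3,7)@(7, 15): e=[-30,12,57] → .
    (2,8)@(5, 17): e=[14,10,15] → X
    (3,8)@(7, 17): e=[-20,8,51] → .
    (2,9)@(5, 19): e=[24,6,9] → X
    (3,9)@(7, 19): e=[-10,4,45] → .
    (2,10)@(5, 21): e=[34,2,3] → X
    (3,10)@(7, 21): e=[0,0,39] → .  [on edge]
    (1,11)@(3, 23): e=[78,0,-39] → .  [on edge]
  covered (5 px):
    . . . .
    . . . .
    . . . .
    . . . .
    . X . .
    . . . .
    . . . .
    . . X .
    . . X .
    . . X .
    . . X .
    . . . .
T1:
  2·area = 50  (B↔C swapped to make it positive)
  edge (0, 14)→(8, 8): d=(8,-6) top-left  bias=+0
  edge (8, 8)→(7, 15): d=(-1,7) right/bottom  bias=-1
  edge (7, 15)→(0, 14): d=(-7,-1) top-left  bias=+0
    (3,4)@(7, 9): e=[2,6,42] → X
    (2,5)@(5, 11): e=[6,18,26] → X
    (1,6)@(3, 13): e=[10,30,10] → X
    (1,7)@(3, 15): e=[26,28,-4] → .
    (2,7)@(5, 15): e=[38,14,-2] → .
    (3,7)@(7, 15): e=[50,0,0] → .  [on edge]
  covered (6 px):
    . . . .
    . . . .
    . . . .
    . . . .
    . . . X
    . . X X
    . X X X
    . . . .
    . . . .
    . . . .
    . . . .
    . . . .
T2:
  2·area = 52
  edge (4, 0)→(0, 20): d=(-4,20) right/bottom  bias=-1
  edge (0, 20)→(0, 7): d=(0,-13) top-left  bias=+0
  edge (0, 7)→(4, 0): d=(4,-7) top-left  bias=+0
    (1,1)@(3, 3): e=[8,39,5] → X
    (2,1)@(5, 3): e=[-32,65,19] → .
    (1,2)@(3, 5): e=[0,39,13] → .  [on edge]
    (0,3)@(1, 7): e=[32,13,7] → X
    (1,3)@(3, 7): e=[-8,39,21] → .
    (0,4)@(1, 9): e=[24,13,15] → X
    (1,4)@(3, 9): e=[-16,39,29] → .
    (0,5)@(1, 11): e=[16,13,23] → X
    (1,5)@(3, 11): e=[-24,39,37] → .
    (0,6)@(1, 13): e=[8,13,31] → X
    (1,6)@(3, 13): e=[-32,39,45] → .
    (0,7)@(1, 15): e=[0,13,39] → .  [on edge]
  covered (5 px):
    . . . .
    . X . .
    . . . .
    X . . .
    X . . .
    X . . .
    X . . .
    . . . .
    . . . .
    . . . .
    . . . .
    . . . .

Final: [[3,4],[2,5],[3,5],[1,6],[2,6],[3,6]]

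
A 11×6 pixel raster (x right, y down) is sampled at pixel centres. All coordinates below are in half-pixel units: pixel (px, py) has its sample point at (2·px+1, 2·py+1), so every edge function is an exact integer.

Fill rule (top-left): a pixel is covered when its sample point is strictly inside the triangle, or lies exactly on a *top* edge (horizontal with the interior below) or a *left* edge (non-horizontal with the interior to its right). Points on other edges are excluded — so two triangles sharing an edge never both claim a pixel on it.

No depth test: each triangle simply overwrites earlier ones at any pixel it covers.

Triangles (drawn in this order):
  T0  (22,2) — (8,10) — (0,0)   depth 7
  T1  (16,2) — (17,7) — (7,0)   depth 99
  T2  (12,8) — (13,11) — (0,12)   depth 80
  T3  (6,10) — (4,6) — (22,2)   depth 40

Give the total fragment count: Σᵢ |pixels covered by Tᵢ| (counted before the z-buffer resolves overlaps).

T0:
  2·area = 204
  edge (22, 2)→(8, 10): d=(-14,8) right/bottom  bias=-1
  edge (8, 10)→(0, 0): d=(-8,-10) top-left  bias=+0
  edge (0, 0)→(22, 2): d=(22,2) right/bottom  bias=-1
    (0,0)@(1, 1): e=[182,2,20] → #
    (1,0)@(3, 1): e=[166,22,16] → #
    (2,0)@(5, 1): e=[150,42,12] → #
    (3,0)@(7, 1): e=[134,62,8] → #
    (4,0)@(9, 1): e=[118,82,4] → #
    (5,0)@(11, 1): e=[102,102,0] → ·  [on edge]
    (0,1)@(1, 3): e=[154,-14,64] → ·
    (1,1)@(3, 3): e=[138,6,60] → #
    (5,1)@(11, 3): e=[74,86,44] → #
    (6,1)@(13, 3): e=[58,106,40] → #
    (7,1)@(15, 3): e=[42,126,36] → #
    (8,1)@(17, 3): e=[26,146,32] → #
  covered (25 px):
    # # # # # · · · · · ·
    · # # # # # # # # # ·
    · · # # # # # # · · ·
    · · · # # # # · · · ·
    · · · · # · · · · · ·
    · · · · · · · · · · ·
T1:
  2·area = 43
  edge (16, 2)→(17, 7): d=(1,5) right/bottom  bias=-1
  edge (17, 7)→(7, 0): d=(-10,-7) top-left  bias=+0
  edge (7, 0)→(16, 2): d=(9,2) right/bottom  bias=-1
    (4,0)@(9, 1): e=[34,4,5] → #
    (5,0)@(11, 1): e=[24,18,1] → #
    (6,0)@(13, 1): e=[14,32,-3] → ·
    (4,1)@(9, 3): e=[36,-16,23] → ·
    (5,1)@(11, 3): e=[26,-2,19] → ·
    (6,1)@(13, 3): e=[16,12,15] → #
    (7,1)@(15, 3): e=[6,26,11] → #
    (8,1)@(17, 3): e=[-4,40,7] → ·
    (6,2)@(13, 5): e=[18,-8,33] → ·
    (7,2)@(15, 5): e=[8,6,29] → #
    (8,2)@(17, 5): e=[-2,20,25] → ·
    (7,3)@(15, 7): e=[10,-14,47] → ·
    (8,3)@(17, 7): e=[0,0,43] → ·  [on edge]
  covered (5 px):
    · · · · # # · · · · ·
    · · · · · · # # · · ·
    · · · · · · · # · · ·
    · · · · · · · · · · ·
    · · · · · · · · · · ·
    · · · · · · · · · · ·
T2:
  2·area = 40
  edge (12, 8)→(13, 11): d=(1,3) right/bottom  bias=-1
  edge (13, 11)→(0, 12): d=(-13,1) right/bottom  bias=-1
  edge (0, 12)→(12, 8): d=(12,-4) top-left  bias=+0
    (5,2)@(11, 5): e=[0,80,-40] → ·  [on edge]
    (10,2)@(21, 5): e=[-30,70,0] → ·  [on edge]
    (7,3)@(15, 7): e=[-10,50,0] → ·  [on edge]
    (4,4)@(9, 9): e=[10,30,0] → #  [on edge]
    (5,4)@(11, 9): e=[4,28,8] → #
    (6,4)@(13, 9): e=[-2,26,16] → ·
    (1,5)@(3, 11): e=[30,10,0] → #  [on edge]
    (2,5)@(5, 11): e=[24,8,8] → #
    (3,5)@(7, 11): e=[18,6,16] → #
    (6,5)@(13, 11): e=[0,0,40] → ·  [on edge]
  covered (7 px):
    · · · · · · · · · · ·
    · · · · · · · · · · ·
    · · · · · · · · · · ·
    · · · · · · · · · · ·
    · · · · # # · · · · ·
    · # # # # # · · · · ·
T3:
  2·area = 80
  edge (6, 10)→(4, 6): d=(-2,-4) top-left  bias=+0
  edge (4, 6)→(22, 2): d=(18,-4) top-left  bias=+0
  edge (22, 2)→(6, 10): d=(-16,8) right/bottom  bias=-1
    (9,1)@(19, 3): e=[66,6,8] → #
    (10,1)@(21, 3): e=[74,14,-8] → ·
    (4,2)@(9, 5): e=[22,2,56] → #
    (5,2)@(11, 5): e=[30,10,40] → #
    (6,2)@(13, 5): e=[38,18,24] → #
    (7,2)@(15, 5): e=[46,26,8] → #
    (8,2)@(17, 5): e=[54,34,-8] → ·
    (9,2)@(19, 5): e=[62,42,-24] → ·
    (2,3)@(5, 7): e=[2,22,56] → #
    (3,3)@(7, 7): e=[10,30,40] → #
    (6,3)@(13, 7): e=[34,54,-8] → ·
    (7,3)@(15, 7): e=[42,62,-24] → ·
  covered (10 px):
    · · · · · · · · · · ·
    · · · · · · · · · # ·
    · · · · # # # # · · ·
    · · # # # # · · · · ·
    · · · # · · · · · · ·
    · · · · · · · · · · ·

Final: 47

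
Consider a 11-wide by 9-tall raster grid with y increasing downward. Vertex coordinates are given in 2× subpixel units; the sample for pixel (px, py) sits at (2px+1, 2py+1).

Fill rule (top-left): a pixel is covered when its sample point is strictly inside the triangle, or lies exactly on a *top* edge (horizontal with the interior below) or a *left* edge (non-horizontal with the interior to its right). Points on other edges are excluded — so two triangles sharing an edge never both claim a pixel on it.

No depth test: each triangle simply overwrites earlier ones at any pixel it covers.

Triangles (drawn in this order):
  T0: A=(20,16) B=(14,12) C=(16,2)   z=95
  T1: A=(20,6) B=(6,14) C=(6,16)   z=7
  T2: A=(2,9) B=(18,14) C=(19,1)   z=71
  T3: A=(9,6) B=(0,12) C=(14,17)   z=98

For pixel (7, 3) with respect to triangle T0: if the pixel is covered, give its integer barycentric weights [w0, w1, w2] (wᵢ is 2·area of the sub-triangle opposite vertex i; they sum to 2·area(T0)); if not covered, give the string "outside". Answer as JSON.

T0:
  2·area = 68
  edge (20, 16)→(14, 12): d=(-6,-4) top-left  bias=+0
  edge (14, 12)→(16, 2): d=(2,-10) top-left  bias=+0
  edge (16, 2)→(20, 16): d=(4,14) right/bottom  bias=-1
    (7,3)@(15, 7): e=[34,0,34] → #  [on edge]
    (8,3)@(17, 7): e=[42,20,6] → #
    (9,3)@(19, 7): e=[50,40,-22] → ·
    (7,4)@(15, 9): e=[22,4,42] → #
    (9,4)@(19, 9): e=[38,44,-14] → ·
    (7,5)@(15, 11): e=[10,8,50] → #
    (9,5)@(19, 11): e=[26,48,-6] → ·
    (7,6)@(15, 13): e=[-2,12,58] → ·
    (8,6)@(17, 13): e=[6,32,30] → #
    (9,6)@(19, 13): e=[14,52,2] → #
    (10,6)@(21, 13): e=[22,72,-26] → ·
    (8,7)@(17, 15): e=[-6,36,38] → ·
    (6,8)@(13, 17): e=[-34,0,102] → ·  [on edge]
  covered (9 px):
    · · · · · · · · · · ·
    · · · · · · · · · · ·
    · · · · · · · · · · ·
    · · · · · · · # # · ·
    · · · · · · · # # · ·
    · · · · · · · # # · ·
    · · · · · · · · # # ·
    · · · · · · · · · # ·
    · · · · · · · · · · ·
T1:
  2·area = 28  (B↔C swapped to make it positive)
  edge (20, 6)→(6, 16): d=(-14,10) right/bottom  bias=-1
  edge (6, 16)→(6, 14): d=(0,-2) top-left  bias=+0
  edge (6, 14)→(20, 6): d=(14,-8) top-left  bias=+0
    (7,4)@(15, 9): e=[8,18,2] → #
    (8,4)@(17, 9): e=[-12,22,18] → ·
    (6,5)@(13, 11): e=[0,14,14] → ·  [on edge]
    (7,5)@(15, 11): e=[-20,18,30] → ·
    (4,6)@(9, 13): e=[12,6,10] → #
    (5,6)@(11, 13): e=[-8,10,26] → ·
    (3,7)@(7, 15): e=[4,2,22] → #
    (4,7)@(9, 15): e=[-16,6,38] → ·
    (3,8)@(7, 17): e=[-24,2,50] → ·
  covered (3 px):
    · · · · · · · · · · ·
    · · · · · · · · · · ·
    · · · · · · · · · · ·
    · · · · · · · · · · ·
    · · · · · · · # · · ·
    · · · · · · · · · · ·
    · · · · # · · · · · ·
    · · · # · · · · · · ·
    · · · · · · · · · · ·
T2:
  2·area = 213  (B↔C swapped to make it positive)
  edge (2, 9)→(19, 1): d=(17,-8) top-left  bias=+0
  edge (19, 1)→(18, 14): d=(-1,13) right/bottom  bias=-1
  edge (18, 14)→(2, 9): d=(-16,-5) top-left  bias=+0
    (9,0)@(19, 1): e=[0,0,213] → ·  [on edge]
    (7,1)@(15, 3): e=[2,50,161] → #
    (8,1)@(17, 3): e=[18,24,171] → #
    (9,1)@(19, 3): e=[34,-2,181] → ·
    (5,2)@(11, 5): e=[4,100,109] → #
    (6,2)@(13, 5): e=[20,74,119] → #
    (9,2)@(19, 5): e=[68,-4,149] → ·
    (3,3)@(7, 7): e=[6,150,57] → #
    (4,3)@(9, 7): e=[22,124,67] → #
    (9,3)@(19, 7): e=[102,-6,117] → ·
    (1,4)@(3, 9): e=[8,200,5] → #
    (2,4)@(5, 9): e=[24,174,15] → #
  covered (27 px):
    · · · · · · · · · · ·
    · · · · · · · # # · ·
    · · · · · # # # # · ·
    · · · # # # # # # · ·
    · # # # # # # # # · ·
    · · · · # # # # # · ·
    · · · · · · · # # · ·
    · · · · · · · · · · ·
    · · · · · · · · · · ·
T3:
  2·area = 129  (B↔C swapped to make it positive)
  edge (9, 6)→(14, 17): d=(5,11) right/bottom  bias=-1
  edge (14, 17)→(0, 12): d=(-14,-5) top-left  bias=+0
  edge (0, 12)→(9, 6): d=(9,-6) top-left  bias=+0
    (4,3)@(9, 7): e=[5,115,9] → #
    (5,3)@(11, 7): e=[-17,125,21] → ·
    (2,4)@(5, 9): e=[59,67,3] → #
    (3,4)@(7, 9): e=[37,77,15] → #
    (5,4)@(11, 9): e=[-7,97,39] → ·
    (1,5)@(3, 11): e=[91,29,9] → #
    (5,5)@(11, 11): e=[3,69,57] → #
    (6,5)@(13, 11): e=[-19,79,69] → ·
    (1,6)@(3, 13): e=[101,1,27] → #
    (6,6)@(13, 13): e=[-9,51,87] → ·
    (1,7)@(3, 15): e=[111,-27,45] → ·
    (2,7)@(5, 15): e=[89,-17,57] → ·
  covered (17 px):
    · · · · · · · · · · ·
    · · · · · · · · · · ·
    · · · · · · · · · · ·
    · · · · # · · · · · ·
    · · # # # · · · · · ·
    · # # # # # · · · · ·
    · # # # # # · · · · ·
    · · · · # # # · · · ·
    · · · · · · · · · · ·

Final: [0,34,34]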